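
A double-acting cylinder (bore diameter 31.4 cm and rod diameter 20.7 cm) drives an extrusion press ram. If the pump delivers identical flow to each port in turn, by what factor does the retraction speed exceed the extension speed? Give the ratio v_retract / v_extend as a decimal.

v_ret/v_ext ≈ 1.77

Cap-side area A_cap = π/4 × (31.4 cm)² = 774.4 cm^2
Rod-side annular area A_ann = π/4 × (31.4² − 20.7²) = 437.8 cm^2
For equal Q, v ∝ 1/A, so v_ret/v_ext = A_cap/A_ann.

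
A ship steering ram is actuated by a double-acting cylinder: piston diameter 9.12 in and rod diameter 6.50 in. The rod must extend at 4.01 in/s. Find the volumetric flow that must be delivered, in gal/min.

Q ≈ 68.0 gal/min

Cap-side area A_cap = π/4 × (9.12 in)² = 65.33 in^2
Q = A × v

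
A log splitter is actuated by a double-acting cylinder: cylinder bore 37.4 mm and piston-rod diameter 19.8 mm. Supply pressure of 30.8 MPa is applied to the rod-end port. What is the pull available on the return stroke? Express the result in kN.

F ≈ 24.4 kN

Rod-side annular area A_ann = π/4 × (37.4² − 19.8²) = 790.7 mm^2
On retraction the pressure acts on the annular area (bore minus rod).
F = P × A_ann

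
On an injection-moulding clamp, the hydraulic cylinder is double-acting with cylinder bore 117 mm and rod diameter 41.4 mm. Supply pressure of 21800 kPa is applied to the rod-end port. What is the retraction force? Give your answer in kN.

F ≈ 205 kN

Rod-side annular area A_ann = π/4 × (117² − 41.4²) = 9405 mm^2
On retraction the pressure acts on the annular area (bore minus rod).
F = P × A_ann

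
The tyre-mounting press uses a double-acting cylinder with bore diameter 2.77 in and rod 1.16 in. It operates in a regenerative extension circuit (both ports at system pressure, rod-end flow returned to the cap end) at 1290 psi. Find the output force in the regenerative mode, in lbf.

F ≈ 1360 lbf

With equal pressure on both faces, forces on the annular region cancel; the net push is pressure × rod cross-section.
Rod cross-section A_rod = π/4 × (1.16 in)² = 1.057 in^2
F = P × A_rod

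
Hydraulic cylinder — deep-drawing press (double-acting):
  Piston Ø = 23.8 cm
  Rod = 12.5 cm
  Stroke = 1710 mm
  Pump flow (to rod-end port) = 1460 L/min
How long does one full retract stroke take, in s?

t ≈ 2.26 s

Rod-side annular area A_ann = π/4 × (23.8² − 12.5²) = 322.2 cm^2
Swept volume V = A × L; t = V / Q = A·L / Q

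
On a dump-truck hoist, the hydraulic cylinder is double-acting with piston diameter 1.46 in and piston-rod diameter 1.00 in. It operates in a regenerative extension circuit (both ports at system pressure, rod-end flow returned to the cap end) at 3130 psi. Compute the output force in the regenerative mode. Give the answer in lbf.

F ≈ 2460 lbf

With equal pressure on both faces, forces on the annular region cancel; the net push is pressure × rod cross-section.
Rod cross-section A_rod = π/4 × (1.00 in)² = 0.7854 in^2
F = P × A_rod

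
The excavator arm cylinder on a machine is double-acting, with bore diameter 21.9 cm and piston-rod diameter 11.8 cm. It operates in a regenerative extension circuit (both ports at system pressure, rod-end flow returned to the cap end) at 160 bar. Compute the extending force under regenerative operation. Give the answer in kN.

F ≈ 175 kN

With equal pressure on both faces, forces on the annular region cancel; the net push is pressure × rod cross-section.
Rod cross-section A_rod = π/4 × (11.8 cm)² = 109.4 cm^2
F = P × A_rod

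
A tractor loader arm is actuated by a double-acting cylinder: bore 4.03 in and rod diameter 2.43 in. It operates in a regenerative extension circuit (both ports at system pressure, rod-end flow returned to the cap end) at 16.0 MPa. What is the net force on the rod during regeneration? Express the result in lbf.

With equal pressure on both faces, forces on the annular region cancel; the net push is pressure × rod cross-section.
Rod cross-section A_rod = π/4 × (2.43 in)² = 4.638 in^2
F = P × A_rod

F ≈ 10800 lbf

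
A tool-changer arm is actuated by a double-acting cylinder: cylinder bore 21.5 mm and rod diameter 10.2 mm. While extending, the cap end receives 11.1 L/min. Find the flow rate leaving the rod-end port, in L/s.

Q_out ≈ 0.143 L/s

Cap-side area A_cap = π/4 × (21.5 mm)² = 363.1 mm^2
Rod-side annular area A_ann = π/4 × (21.5² − 10.2²) = 281.3 mm^2
Piston speed v = Q_in/A_cap; rod-end outflow Q_out = v × A_ann = Q_in × A_ann/A_cap.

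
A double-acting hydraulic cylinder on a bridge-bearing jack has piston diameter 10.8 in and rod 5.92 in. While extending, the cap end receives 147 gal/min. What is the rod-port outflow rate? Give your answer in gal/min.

Q_out ≈ 103 gal/min

Cap-side area A_cap = π/4 × (10.8 in)² = 91.61 in^2
Rod-side annular area A_ann = π/4 × (10.8² − 5.92²) = 64.08 in^2
Piston speed v = Q_in/A_cap; rod-end outflow Q_out = v × A_ann = Q_in × A_ann/A_cap.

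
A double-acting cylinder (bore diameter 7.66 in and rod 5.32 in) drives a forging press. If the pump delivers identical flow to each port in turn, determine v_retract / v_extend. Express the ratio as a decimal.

v_ret/v_ext ≈ 1.93

Cap-side area A_cap = π/4 × (7.66 in)² = 46.08 in^2
Rod-side annular area A_ann = π/4 × (7.66² − 5.32²) = 23.86 in^2
For equal Q, v ∝ 1/A, so v_ret/v_ext = A_cap/A_ann.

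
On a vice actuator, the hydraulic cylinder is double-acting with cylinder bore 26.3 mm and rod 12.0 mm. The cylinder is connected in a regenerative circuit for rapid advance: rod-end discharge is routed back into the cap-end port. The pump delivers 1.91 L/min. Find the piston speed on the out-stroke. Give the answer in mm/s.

In regeneration the rod-end outflow joins the pump flow into the cap end, so the net volume the pump must supply per unit advance equals the rod cross-section area.
Rod cross-section A_rod = π/4 × (12.0 mm)² = 113.1 mm^2
v = Q_pump / A_rod

v ≈ 281 mm/s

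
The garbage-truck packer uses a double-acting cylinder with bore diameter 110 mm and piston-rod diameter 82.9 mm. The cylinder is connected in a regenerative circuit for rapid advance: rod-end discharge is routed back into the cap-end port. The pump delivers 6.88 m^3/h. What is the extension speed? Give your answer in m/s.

v ≈ 0.354 m/s

In regeneration the rod-end outflow joins the pump flow into the cap end, so the net volume the pump must supply per unit advance equals the rod cross-section area.
Rod cross-section A_rod = π/4 × (82.9 mm)² = 5398 mm^2
v = Q_pump / A_rod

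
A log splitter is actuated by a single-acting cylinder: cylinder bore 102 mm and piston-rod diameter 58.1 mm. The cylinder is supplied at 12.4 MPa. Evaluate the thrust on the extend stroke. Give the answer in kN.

F ≈ 101 kN

Cap-side area A_cap = π/4 × (102 mm)² = 8171 mm^2
F = P × A_cap = 12.4 MPa × A_cap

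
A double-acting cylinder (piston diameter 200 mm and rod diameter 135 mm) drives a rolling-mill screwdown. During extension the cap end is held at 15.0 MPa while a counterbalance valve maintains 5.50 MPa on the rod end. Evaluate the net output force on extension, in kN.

F ≈ 377 kN

Cap-side area A_cap = π/4 × (200 mm)² = 31420 mm^2
Rod-side annular area A_ann = π/4 × (200² − 135²) = 17100 mm^2
Net thrust = P_cap·A_cap − P_rod·A_ann = 471.2 kN − 94.06 kN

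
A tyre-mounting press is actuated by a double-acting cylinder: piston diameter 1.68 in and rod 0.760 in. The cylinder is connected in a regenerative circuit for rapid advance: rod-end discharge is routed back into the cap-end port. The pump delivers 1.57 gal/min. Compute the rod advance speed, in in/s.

In regeneration the rod-end outflow joins the pump flow into the cap end, so the net volume the pump must supply per unit advance equals the rod cross-section area.
Rod cross-section A_rod = π/4 × (0.760 in)² = 0.4536 in^2
v = Q_pump / A_rod

v ≈ 13.3 in/s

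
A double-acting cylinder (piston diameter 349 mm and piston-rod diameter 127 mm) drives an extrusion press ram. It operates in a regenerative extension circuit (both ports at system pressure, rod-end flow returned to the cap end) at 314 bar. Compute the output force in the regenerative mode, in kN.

F ≈ 398 kN

With equal pressure on both faces, forces on the annular region cancel; the net push is pressure × rod cross-section.
Rod cross-section A_rod = π/4 × (127 mm)² = 12670 mm^2
F = P × A_rod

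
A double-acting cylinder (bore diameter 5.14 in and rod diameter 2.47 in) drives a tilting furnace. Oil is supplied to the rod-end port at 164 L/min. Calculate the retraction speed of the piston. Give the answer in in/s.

v ≈ 10.5 in/s

Rod-side annular area A_ann = π/4 × (5.14² − 2.47²) = 15.96 in^2
Flow into the rod-end port fills the annular volume.
v = Q / A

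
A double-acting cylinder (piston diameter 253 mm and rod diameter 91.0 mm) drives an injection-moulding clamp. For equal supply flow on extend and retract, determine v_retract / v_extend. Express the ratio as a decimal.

Cap-side area A_cap = π/4 × (253 mm)² = 50270 mm^2
Rod-side annular area A_ann = π/4 × (253² − 91.0²) = 43770 mm^2
For equal Q, v ∝ 1/A, so v_ret/v_ext = A_cap/A_ann.

v_ret/v_ext ≈ 1.15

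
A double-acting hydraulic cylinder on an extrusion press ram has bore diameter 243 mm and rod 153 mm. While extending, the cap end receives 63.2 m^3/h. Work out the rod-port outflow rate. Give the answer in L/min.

Cap-side area A_cap = π/4 × (243 mm)² = 46380 mm^2
Rod-side annular area A_ann = π/4 × (243² − 153²) = 27990 mm^2
Piston speed v = Q_in/A_cap; rod-end outflow Q_out = v × A_ann = Q_in × A_ann/A_cap.

Q_out ≈ 636 L/min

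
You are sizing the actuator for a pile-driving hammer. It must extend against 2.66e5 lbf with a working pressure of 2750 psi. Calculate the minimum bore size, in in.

D ≈ 11.1 in

Extension force acts on the full piston face: F = P × (π/4)D².
D = √(4F / (πP)) = √(4 × 2.66e5 lbf / (π × 2750 psi))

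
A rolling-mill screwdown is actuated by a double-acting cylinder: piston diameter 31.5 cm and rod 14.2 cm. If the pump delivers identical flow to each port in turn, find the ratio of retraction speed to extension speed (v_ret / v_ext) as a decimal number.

v_ret/v_ext ≈ 1.26

Cap-side area A_cap = π/4 × (31.5 cm)² = 779.3 cm^2
Rod-side annular area A_ann = π/4 × (31.5² − 14.2²) = 620.9 cm^2
For equal Q, v ∝ 1/A, so v_ret/v_ext = A_cap/A_ann.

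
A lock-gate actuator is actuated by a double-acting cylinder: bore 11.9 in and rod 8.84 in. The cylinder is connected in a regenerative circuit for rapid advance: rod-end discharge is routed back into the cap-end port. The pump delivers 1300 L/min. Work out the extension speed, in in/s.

v ≈ 21.5 in/s

In regeneration the rod-end outflow joins the pump flow into the cap end, so the net volume the pump must supply per unit advance equals the rod cross-section area.
Rod cross-section A_rod = π/4 × (8.84 in)² = 61.38 in^2
v = Q_pump / A_rod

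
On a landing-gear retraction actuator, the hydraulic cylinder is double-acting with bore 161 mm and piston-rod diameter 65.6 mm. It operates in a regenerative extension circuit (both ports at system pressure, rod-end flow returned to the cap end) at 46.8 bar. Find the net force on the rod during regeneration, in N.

With equal pressure on both faces, forces on the annular region cancel; the net push is pressure × rod cross-section.
Rod cross-section A_rod = π/4 × (65.6 mm)² = 3380 mm^2
F = P × A_rod

F ≈ 15800 N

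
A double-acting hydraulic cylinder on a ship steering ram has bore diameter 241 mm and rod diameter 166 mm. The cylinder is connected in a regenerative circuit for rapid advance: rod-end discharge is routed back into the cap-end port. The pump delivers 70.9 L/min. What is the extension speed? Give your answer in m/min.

In regeneration the rod-end outflow joins the pump flow into the cap end, so the net volume the pump must supply per unit advance equals the rod cross-section area.
Rod cross-section A_rod = π/4 × (166 mm)² = 21640 mm^2
v = Q_pump / A_rod

v ≈ 3.28 m/min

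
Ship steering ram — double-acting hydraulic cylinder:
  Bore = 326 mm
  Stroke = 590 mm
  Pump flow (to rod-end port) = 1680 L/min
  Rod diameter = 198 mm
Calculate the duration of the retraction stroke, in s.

t ≈ 1.11 s

Rod-side annular area A_ann = π/4 × (326² − 198²) = 52680 mm^2
Swept volume V = A × L; t = V / Q = A·L / Q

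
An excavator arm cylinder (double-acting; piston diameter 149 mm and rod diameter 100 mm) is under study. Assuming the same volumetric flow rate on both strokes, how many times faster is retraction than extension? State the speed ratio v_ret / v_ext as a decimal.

Cap-side area A_cap = π/4 × (149 mm)² = 17440 mm^2
Rod-side annular area A_ann = π/4 × (149² − 100²) = 9583 mm^2
For equal Q, v ∝ 1/A, so v_ret/v_ext = A_cap/A_ann.

v_ret/v_ext ≈ 1.82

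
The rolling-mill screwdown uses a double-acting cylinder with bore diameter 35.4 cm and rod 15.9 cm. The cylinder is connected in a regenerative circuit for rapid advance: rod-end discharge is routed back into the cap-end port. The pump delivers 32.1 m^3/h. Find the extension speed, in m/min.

In regeneration the rod-end outflow joins the pump flow into the cap end, so the net volume the pump must supply per unit advance equals the rod cross-section area.
Rod cross-section A_rod = π/4 × (15.9 cm)² = 198.6 cm^2
v = Q_pump / A_rod

v ≈ 26.9 m/min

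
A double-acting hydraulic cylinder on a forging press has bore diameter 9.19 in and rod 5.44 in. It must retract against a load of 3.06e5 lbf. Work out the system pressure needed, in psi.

P ≈ 7100 psi

Rod-side annular area A_ann = π/4 × (9.19² − 5.44²) = 43.09 in^2
Retraction: pressure acts on the annular area.
P = F / A = 3.06e5 lbf / A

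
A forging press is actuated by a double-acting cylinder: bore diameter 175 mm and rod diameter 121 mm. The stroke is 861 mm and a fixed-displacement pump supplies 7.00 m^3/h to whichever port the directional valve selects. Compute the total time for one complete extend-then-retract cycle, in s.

Cap-side area A_cap = π/4 × (175 mm)² = 24050 mm^2
Rod-side annular area A_ann = π/4 × (175² − 121²) = 12550 mm^2
t_ext = A_cap·L/Q = 10.65 s
t_ret = A_ann·L/Q = 5.559 s
t_cycle = t_ext + t_ret

t ≈ 16.2 s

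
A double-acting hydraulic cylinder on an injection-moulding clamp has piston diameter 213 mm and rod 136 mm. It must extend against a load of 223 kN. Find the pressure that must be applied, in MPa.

P ≈ 6.26 MPa

Cap-side area A_cap = π/4 × (213 mm)² = 35630 mm^2
P = F / A = 223 kN / A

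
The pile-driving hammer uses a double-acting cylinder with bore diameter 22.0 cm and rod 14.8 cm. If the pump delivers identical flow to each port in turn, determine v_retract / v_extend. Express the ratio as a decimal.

v_ret/v_ext ≈ 1.83

Cap-side area A_cap = π/4 × (22.0 cm)² = 380.1 cm^2
Rod-side annular area A_ann = π/4 × (22.0² − 14.8²) = 208.1 cm^2
For equal Q, v ∝ 1/A, so v_ret/v_ext = A_cap/A_ann.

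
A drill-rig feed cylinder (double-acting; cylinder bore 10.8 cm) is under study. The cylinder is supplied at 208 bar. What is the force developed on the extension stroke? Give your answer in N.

Cap-side area A_cap = π/4 × (10.8 cm)² = 91.61 cm^2
F = P × A_cap = 208 bar × A_cap

F ≈ 1.91e5 N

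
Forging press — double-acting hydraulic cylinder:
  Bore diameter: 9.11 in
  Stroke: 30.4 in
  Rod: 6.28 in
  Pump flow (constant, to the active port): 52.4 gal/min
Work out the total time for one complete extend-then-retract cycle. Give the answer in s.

Cap-side area A_cap = π/4 × (9.11 in)² = 65.18 in^2
Rod-side annular area A_ann = π/4 × (9.11² − 6.28²) = 34.21 in^2
t_ext = A_cap·L/Q = 9.822 s
t_ret = A_ann·L/Q = 5.155 s
t_cycle = t_ext + t_ret

t ≈ 15.0 s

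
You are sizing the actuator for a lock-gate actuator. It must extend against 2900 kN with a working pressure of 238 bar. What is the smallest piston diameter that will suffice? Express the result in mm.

D ≈ 394 mm

Extension force acts on the full piston face: F = P × (π/4)D².
D = √(4F / (πP)) = √(4 × 2900 kN / (π × 238 bar))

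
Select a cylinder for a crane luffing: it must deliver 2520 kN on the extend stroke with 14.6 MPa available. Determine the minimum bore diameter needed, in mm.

D ≈ 469 mm

Extension force acts on the full piston face: F = P × (π/4)D².
D = √(4F / (πP)) = √(4 × 2520 kN / (π × 14.6 MPa))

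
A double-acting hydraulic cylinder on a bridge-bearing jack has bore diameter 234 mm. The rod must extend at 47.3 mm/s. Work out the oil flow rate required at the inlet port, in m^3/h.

Cap-side area A_cap = π/4 × (234 mm)² = 43010 mm^2
Q = A × v

Q ≈ 7.32 m^3/h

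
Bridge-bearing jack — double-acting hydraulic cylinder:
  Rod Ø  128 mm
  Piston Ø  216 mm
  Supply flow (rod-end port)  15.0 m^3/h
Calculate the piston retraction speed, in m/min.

Rod-side annular area A_ann = π/4 × (216² − 128²) = 23780 mm^2
Flow into the rod-end port fills the annular volume.
v = Q / A

v ≈ 10.5 m/min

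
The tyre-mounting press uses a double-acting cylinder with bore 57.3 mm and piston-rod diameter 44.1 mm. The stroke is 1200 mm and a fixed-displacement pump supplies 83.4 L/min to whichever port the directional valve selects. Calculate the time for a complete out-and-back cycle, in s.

Cap-side area A_cap = π/4 × (57.3 mm)² = 2579 mm^2
Rod-side annular area A_ann = π/4 × (57.3² − 44.1²) = 1051 mm^2
t_ext = A_cap·L/Q = 2.226 s
t_ret = A_ann·L/Q = 0.9075 s
t_cycle = t_ext + t_ret

t ≈ 3.13 s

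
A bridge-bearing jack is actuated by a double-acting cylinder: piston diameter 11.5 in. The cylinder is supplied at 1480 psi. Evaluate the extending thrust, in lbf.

Cap-side area A_cap = π/4 × (11.5 in)² = 103.9 in^2
F = P × A_cap = 1480 psi × A_cap

F ≈ 1.54e5 lbf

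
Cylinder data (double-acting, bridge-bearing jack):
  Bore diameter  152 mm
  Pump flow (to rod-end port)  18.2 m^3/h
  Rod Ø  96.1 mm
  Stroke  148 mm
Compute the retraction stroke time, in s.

t ≈ 0.319 s

Rod-side annular area A_ann = π/4 × (152² − 96.1²) = 10890 mm^2
Swept volume V = A × L; t = V / Q = A·L / Q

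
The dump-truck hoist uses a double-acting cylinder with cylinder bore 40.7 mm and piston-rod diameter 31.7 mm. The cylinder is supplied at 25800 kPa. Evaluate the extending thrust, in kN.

Cap-side area A_cap = π/4 × (40.7 mm)² = 1301 mm^2
F = P × A_cap = 25800 kPa × A_cap

F ≈ 33.6 kN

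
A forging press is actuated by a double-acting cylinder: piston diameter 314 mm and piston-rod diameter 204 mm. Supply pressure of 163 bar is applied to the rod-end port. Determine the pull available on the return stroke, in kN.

Rod-side annular area A_ann = π/4 × (314² − 204²) = 44750 mm^2
On retraction the pressure acts on the annular area (bore minus rod).
F = P × A_ann

F ≈ 729 kN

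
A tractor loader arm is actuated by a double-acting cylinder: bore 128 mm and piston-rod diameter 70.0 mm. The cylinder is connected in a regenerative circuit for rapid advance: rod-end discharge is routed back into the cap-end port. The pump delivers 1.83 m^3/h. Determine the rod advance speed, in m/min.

v ≈ 7.93 m/min

In regeneration the rod-end outflow joins the pump flow into the cap end, so the net volume the pump must supply per unit advance equals the rod cross-section area.
Rod cross-section A_rod = π/4 × (70.0 mm)² = 3848 mm^2
v = Q_pump / A_rod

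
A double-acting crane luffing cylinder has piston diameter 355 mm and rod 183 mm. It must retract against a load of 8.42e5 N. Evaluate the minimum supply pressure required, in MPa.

P ≈ 11.6 MPa

Rod-side annular area A_ann = π/4 × (355² − 183²) = 72680 mm^2
Retraction: pressure acts on the annular area.
P = F / A = 8.42e5 N / A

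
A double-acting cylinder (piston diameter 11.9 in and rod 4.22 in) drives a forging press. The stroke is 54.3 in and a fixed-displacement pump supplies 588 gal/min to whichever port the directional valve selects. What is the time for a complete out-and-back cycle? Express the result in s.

t ≈ 5.00 s

Cap-side area A_cap = π/4 × (11.9 in)² = 111.2 in^2
Rod-side annular area A_ann = π/4 × (11.9² − 4.22²) = 97.23 in^2
t_ext = A_cap·L/Q = 2.668 s
t_ret = A_ann·L/Q = 2.332 s
t_cycle = t_ext + t_ret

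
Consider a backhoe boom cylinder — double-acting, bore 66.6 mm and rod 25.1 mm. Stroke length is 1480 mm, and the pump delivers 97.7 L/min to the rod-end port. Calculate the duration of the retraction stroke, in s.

t ≈ 2.72 s

Rod-side annular area A_ann = π/4 × (66.6² − 25.1²) = 2989 mm^2
Swept volume V = A × L; t = V / Q = A·L / Q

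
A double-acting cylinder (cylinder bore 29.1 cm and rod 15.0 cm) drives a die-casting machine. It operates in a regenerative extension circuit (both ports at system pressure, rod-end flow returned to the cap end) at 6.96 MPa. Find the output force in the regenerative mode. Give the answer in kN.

F ≈ 123 kN

With equal pressure on both faces, forces on the annular region cancel; the net push is pressure × rod cross-section.
Rod cross-section A_rod = π/4 × (15.0 cm)² = 176.7 cm^2
F = P × A_rod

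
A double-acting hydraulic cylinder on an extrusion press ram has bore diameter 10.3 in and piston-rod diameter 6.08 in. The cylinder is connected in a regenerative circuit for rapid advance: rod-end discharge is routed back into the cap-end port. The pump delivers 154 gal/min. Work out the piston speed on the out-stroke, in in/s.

In regeneration the rod-end outflow joins the pump flow into the cap end, so the net volume the pump must supply per unit advance equals the rod cross-section area.
Rod cross-section A_rod = π/4 × (6.08 in)² = 29.03 in^2
v = Q_pump / A_rod

v ≈ 20.4 in/s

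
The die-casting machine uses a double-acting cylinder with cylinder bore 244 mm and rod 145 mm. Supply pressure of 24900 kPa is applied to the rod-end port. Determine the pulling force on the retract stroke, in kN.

F ≈ 753 kN

Rod-side annular area A_ann = π/4 × (244² − 145²) = 30250 mm^2
On retraction the pressure acts on the annular area (bore minus rod).
F = P × A_ann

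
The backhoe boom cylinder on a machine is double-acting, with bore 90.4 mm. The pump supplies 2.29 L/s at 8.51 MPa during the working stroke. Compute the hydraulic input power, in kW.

Hydraulic power = P × Q

W ≈ 19.5 kW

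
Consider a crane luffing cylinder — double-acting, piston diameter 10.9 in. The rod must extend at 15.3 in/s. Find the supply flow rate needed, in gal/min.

Q ≈ 371 gal/min

Cap-side area A_cap = π/4 × (10.9 in)² = 93.31 in^2
Q = A × v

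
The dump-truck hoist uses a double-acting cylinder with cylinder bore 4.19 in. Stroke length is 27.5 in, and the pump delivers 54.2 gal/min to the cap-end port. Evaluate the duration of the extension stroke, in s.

Cap-side area A_cap = π/4 × (4.19 in)² = 13.79 in^2
Swept volume V = A × L; t = V / Q = A·L / Q

t ≈ 1.82 s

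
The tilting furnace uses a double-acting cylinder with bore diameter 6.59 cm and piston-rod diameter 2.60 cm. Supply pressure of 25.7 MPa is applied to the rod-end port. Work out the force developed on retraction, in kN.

Rod-side annular area A_ann = π/4 × (6.59² − 2.60²) = 28.80 cm^2
On retraction the pressure acts on the annular area (bore minus rod).
F = P × A_ann

F ≈ 74.0 kN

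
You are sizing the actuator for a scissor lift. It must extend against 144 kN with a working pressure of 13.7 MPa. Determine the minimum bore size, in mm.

Extension force acts on the full piston face: F = P × (π/4)D².
D = √(4F / (πP)) = √(4 × 144 kN / (π × 13.7 MPa))

D ≈ 116 mm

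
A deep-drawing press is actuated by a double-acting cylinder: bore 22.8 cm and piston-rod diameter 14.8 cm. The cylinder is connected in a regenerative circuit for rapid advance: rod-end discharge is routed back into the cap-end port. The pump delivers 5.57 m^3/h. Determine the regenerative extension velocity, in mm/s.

v ≈ 89.9 mm/s

In regeneration the rod-end outflow joins the pump flow into the cap end, so the net volume the pump must supply per unit advance equals the rod cross-section area.
Rod cross-section A_rod = π/4 × (14.8 cm)² = 172.0 cm^2
v = Q_pump / A_rod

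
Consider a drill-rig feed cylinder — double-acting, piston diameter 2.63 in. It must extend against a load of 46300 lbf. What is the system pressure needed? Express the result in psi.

P ≈ 8520 psi

Cap-side area A_cap = π/4 × (2.63 in)² = 5.433 in^2
P = F / A = 46300 lbf / A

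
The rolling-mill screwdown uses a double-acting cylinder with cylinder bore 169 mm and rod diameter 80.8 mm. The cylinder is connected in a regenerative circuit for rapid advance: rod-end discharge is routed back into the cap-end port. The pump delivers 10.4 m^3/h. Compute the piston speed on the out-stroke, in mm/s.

In regeneration the rod-end outflow joins the pump flow into the cap end, so the net volume the pump must supply per unit advance equals the rod cross-section area.
Rod cross-section A_rod = π/4 × (80.8 mm)² = 5128 mm^2
v = Q_pump / A_rod

v ≈ 563 mm/s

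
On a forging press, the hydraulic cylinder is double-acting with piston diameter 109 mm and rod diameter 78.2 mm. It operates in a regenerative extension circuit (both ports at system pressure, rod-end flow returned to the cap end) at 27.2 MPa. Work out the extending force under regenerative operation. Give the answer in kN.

F ≈ 131 kN

With equal pressure on both faces, forces on the annular region cancel; the net push is pressure × rod cross-section.
Rod cross-section A_rod = π/4 × (78.2 mm)² = 4803 mm^2
F = P × A_rod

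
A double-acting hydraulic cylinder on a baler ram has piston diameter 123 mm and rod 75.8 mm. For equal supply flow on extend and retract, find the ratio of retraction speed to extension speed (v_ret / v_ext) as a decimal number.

v_ret/v_ext ≈ 1.61

Cap-side area A_cap = π/4 × (123 mm)² = 11880 mm^2
Rod-side annular area A_ann = π/4 × (123² − 75.8²) = 7370 mm^2
For equal Q, v ∝ 1/A, so v_ret/v_ext = A_cap/A_ann.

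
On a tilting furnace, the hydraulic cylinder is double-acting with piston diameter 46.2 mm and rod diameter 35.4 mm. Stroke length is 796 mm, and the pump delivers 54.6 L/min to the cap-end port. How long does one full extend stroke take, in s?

t ≈ 1.47 s

Cap-side area A_cap = π/4 × (46.2 mm)² = 1676 mm^2
Swept volume V = A × L; t = V / Q = A·L / Q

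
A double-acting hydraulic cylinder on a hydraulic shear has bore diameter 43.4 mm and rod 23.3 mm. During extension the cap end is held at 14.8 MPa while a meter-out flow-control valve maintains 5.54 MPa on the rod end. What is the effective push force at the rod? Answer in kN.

Cap-side area A_cap = π/4 × (43.4 mm)² = 1479 mm^2
Rod-side annular area A_ann = π/4 × (43.4² − 23.3²) = 1053 mm^2
Net thrust = P_cap·A_cap − P_rod·A_ann = 21.89 kN − 5.833 kN

F ≈ 16.1 kN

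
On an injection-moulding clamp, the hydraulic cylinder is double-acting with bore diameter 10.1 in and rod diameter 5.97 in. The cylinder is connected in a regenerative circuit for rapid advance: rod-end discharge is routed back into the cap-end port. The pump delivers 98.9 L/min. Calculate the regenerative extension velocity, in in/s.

v ≈ 3.59 in/s

In regeneration the rod-end outflow joins the pump flow into the cap end, so the net volume the pump must supply per unit advance equals the rod cross-section area.
Rod cross-section A_rod = π/4 × (5.97 in)² = 27.99 in^2
v = Q_pump / A_rod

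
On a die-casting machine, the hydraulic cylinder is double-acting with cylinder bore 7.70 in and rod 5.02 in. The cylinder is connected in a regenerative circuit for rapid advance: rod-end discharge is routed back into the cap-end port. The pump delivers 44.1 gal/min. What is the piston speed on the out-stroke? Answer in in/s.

v ≈ 8.58 in/s

In regeneration the rod-end outflow joins the pump flow into the cap end, so the net volume the pump must supply per unit advance equals the rod cross-section area.
Rod cross-section A_rod = π/4 × (5.02 in)² = 19.79 in^2
v = Q_pump / A_rod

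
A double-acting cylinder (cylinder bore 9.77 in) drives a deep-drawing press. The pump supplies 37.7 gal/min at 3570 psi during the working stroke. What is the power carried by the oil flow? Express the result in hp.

Hydraulic power = P × Q

W ≈ 78.5 hp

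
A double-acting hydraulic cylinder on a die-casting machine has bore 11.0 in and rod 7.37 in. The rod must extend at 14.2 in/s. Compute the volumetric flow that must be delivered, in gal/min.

Q ≈ 351 gal/min

Cap-side area A_cap = π/4 × (11.0 in)² = 95.03 in^2
Q = A × v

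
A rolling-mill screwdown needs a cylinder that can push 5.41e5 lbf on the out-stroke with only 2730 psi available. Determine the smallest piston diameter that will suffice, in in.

D ≈ 15.9 in

Extension force acts on the full piston face: F = P × (π/4)D².
D = √(4F / (πP)) = √(4 × 5.41e5 lbf / (π × 2730 psi))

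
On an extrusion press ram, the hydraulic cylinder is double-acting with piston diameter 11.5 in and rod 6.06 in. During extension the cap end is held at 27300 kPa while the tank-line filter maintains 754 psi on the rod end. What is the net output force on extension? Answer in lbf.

Cap-side area A_cap = π/4 × (11.5 in)² = 103.9 in^2
Rod-side annular area A_ann = π/4 × (11.5² − 6.06²) = 75.03 in^2
Net thrust = P_cap·A_cap − P_rod·A_ann = 4.113e5 lbf − 56570 lbf

F ≈ 3.55e5 lbf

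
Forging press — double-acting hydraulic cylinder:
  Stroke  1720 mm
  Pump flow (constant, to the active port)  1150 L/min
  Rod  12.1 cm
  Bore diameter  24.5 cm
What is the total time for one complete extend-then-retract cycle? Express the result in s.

t ≈ 7.43 s

Cap-side area A_cap = π/4 × (24.5 cm)² = 471.4 cm^2
Rod-side annular area A_ann = π/4 × (24.5² − 12.1²) = 356.4 cm^2
t_ext = A_cap·L/Q = 4.231 s
t_ret = A_ann·L/Q = 3.199 s
t_cycle = t_ext + t_ret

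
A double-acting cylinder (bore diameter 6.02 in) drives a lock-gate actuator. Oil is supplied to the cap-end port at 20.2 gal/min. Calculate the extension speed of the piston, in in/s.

Cap-side area A_cap = π/4 × (6.02 in)² = 28.46 in^2
v = Q / A

v ≈ 2.73 in/s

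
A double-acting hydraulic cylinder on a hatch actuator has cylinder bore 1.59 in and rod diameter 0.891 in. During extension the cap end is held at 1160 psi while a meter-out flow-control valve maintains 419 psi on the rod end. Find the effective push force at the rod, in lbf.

F ≈ 1730 lbf

Cap-side area A_cap = π/4 × (1.59 in)² = 1.986 in^2
Rod-side annular area A_ann = π/4 × (1.59² − 0.891²) = 1.362 in^2
Net thrust = P_cap·A_cap − P_rod·A_ann = 2303 lbf − 570.7 lbf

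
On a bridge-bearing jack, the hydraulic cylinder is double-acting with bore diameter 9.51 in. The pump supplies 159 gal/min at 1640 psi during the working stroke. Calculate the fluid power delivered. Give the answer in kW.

Hydraulic power = P × Q

W ≈ 113 kW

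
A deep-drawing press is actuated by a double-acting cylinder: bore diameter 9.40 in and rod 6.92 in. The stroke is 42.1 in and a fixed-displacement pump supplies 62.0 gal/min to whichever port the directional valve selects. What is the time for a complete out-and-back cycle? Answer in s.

Cap-side area A_cap = π/4 × (9.40 in)² = 69.40 in^2
Rod-side annular area A_ann = π/4 × (9.40² − 6.92²) = 31.79 in^2
t_ext = A_cap·L/Q = 12.24 s
t_ret = A_ann·L/Q = 5.606 s
t_cycle = t_ext + t_ret

t ≈ 17.8 s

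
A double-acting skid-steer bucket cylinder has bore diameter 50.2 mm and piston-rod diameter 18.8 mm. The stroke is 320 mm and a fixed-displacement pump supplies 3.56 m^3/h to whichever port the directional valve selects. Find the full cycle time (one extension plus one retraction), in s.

t ≈ 1.19 s

Cap-side area A_cap = π/4 × (50.2 mm)² = 1979 mm^2
Rod-side annular area A_ann = π/4 × (50.2² − 18.8²) = 1702 mm^2
t_ext = A_cap·L/Q = 0.6405 s
t_ret = A_ann·L/Q = 0.5506 s
t_cycle = t_ext + t_ret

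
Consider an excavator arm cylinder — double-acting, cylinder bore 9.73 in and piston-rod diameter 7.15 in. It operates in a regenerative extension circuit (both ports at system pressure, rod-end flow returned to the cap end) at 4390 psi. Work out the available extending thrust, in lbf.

With equal pressure on both faces, forces on the annular region cancel; the net push is pressure × rod cross-section.
Rod cross-section A_rod = π/4 × (7.15 in)² = 40.15 in^2
F = P × A_rod

F ≈ 1.76e5 lbf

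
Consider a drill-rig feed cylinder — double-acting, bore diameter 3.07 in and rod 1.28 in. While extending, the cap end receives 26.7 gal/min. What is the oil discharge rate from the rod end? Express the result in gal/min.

Cap-side area A_cap = π/4 × (3.07 in)² = 7.402 in^2
Rod-side annular area A_ann = π/4 × (3.07² − 1.28²) = 6.116 in^2
Piston speed v = Q_in/A_cap; rod-end outflow Q_out = v × A_ann = Q_in × A_ann/A_cap.

Q_out ≈ 22.1 gal/min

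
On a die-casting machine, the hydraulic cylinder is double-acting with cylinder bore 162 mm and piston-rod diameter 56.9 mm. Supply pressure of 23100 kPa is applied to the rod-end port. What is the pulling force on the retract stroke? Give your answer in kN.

F ≈ 417 kN

Rod-side annular area A_ann = π/4 × (162² − 56.9²) = 18070 mm^2
On retraction the pressure acts on the annular area (bore minus rod).
F = P × A_ann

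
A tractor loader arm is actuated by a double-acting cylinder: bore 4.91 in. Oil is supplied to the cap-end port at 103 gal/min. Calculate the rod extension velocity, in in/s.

Cap-side area A_cap = π/4 × (4.91 in)² = 18.93 in^2
v = Q / A

v ≈ 20.9 in/s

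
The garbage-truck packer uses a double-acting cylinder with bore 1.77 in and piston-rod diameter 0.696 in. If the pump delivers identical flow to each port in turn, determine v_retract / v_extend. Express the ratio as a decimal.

Cap-side area A_cap = π/4 × (1.77 in)² = 2.461 in^2
Rod-side annular area A_ann = π/4 × (1.77² − 0.696²) = 2.080 in^2
For equal Q, v ∝ 1/A, so v_ret/v_ext = A_cap/A_ann.

v_ret/v_ext ≈ 1.18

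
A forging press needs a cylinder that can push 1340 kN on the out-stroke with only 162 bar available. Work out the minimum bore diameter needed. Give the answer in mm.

Extension force acts on the full piston face: F = P × (π/4)D².
D = √(4F / (πP)) = √(4 × 1340 kN / (π × 162 bar))

D ≈ 325 mm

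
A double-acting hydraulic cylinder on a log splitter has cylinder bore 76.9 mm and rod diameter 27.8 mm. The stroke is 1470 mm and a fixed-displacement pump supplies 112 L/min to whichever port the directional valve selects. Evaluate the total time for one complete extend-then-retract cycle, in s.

Cap-side area A_cap = π/4 × (76.9 mm)² = 4645 mm^2
Rod-side annular area A_ann = π/4 × (76.9² − 27.8²) = 4038 mm^2
t_ext = A_cap·L/Q = 3.658 s
t_ret = A_ann·L/Q = 3.180 s
t_cycle = t_ext + t_ret

t ≈ 6.84 s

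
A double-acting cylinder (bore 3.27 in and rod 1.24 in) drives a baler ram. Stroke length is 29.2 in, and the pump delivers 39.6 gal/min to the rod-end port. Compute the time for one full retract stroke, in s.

Rod-side annular area A_ann = π/4 × (3.27² − 1.24²) = 7.191 in^2
Swept volume V = A × L; t = V / Q = A·L / Q

t ≈ 1.38 s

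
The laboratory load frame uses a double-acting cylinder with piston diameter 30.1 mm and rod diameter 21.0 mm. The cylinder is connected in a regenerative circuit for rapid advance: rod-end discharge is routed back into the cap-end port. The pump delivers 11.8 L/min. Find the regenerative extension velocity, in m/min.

v ≈ 34.1 m/min

In regeneration the rod-end outflow joins the pump flow into the cap end, so the net volume the pump must supply per unit advance equals the rod cross-section area.
Rod cross-section A_rod = π/4 × (21.0 mm)² = 346.4 mm^2
v = Q_pump / A_rod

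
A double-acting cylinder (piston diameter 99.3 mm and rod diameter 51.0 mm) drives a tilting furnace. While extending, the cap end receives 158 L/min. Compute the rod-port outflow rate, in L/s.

Q_out ≈ 1.94 L/s

Cap-side area A_cap = π/4 × (99.3 mm)² = 7744 mm^2
Rod-side annular area A_ann = π/4 × (99.3² − 51.0²) = 5702 mm^2
Piston speed v = Q_in/A_cap; rod-end outflow Q_out = v × A_ann = Q_in × A_ann/A_cap.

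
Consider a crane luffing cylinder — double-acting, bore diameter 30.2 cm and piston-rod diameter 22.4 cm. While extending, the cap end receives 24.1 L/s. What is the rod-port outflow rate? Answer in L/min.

Cap-side area A_cap = π/4 × (30.2 cm)² = 716.3 cm^2
Rod-side annular area A_ann = π/4 × (30.2² − 22.4²) = 322.2 cm^2
Piston speed v = Q_in/A_cap; rod-end outflow Q_out = v × A_ann = Q_in × A_ann/A_cap.

Q_out ≈ 650 L/min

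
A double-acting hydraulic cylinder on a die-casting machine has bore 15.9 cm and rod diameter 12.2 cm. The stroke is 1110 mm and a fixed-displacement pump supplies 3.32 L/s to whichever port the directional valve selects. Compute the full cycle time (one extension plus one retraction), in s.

Cap-side area A_cap = π/4 × (15.9 cm)² = 198.6 cm^2
Rod-side annular area A_ann = π/4 × (15.9² − 12.2²) = 81.66 cm^2
t_ext = A_cap·L/Q = 6.638 s
t_ret = A_ann·L/Q = 2.730 s
t_cycle = t_ext + t_ret

t ≈ 9.37 s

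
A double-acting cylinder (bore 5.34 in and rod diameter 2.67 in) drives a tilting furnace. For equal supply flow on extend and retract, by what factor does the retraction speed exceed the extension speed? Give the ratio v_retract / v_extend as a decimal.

Cap-side area A_cap = π/4 × (5.34 in)² = 22.40 in^2
Rod-side annular area A_ann = π/4 × (5.34² − 2.67²) = 16.80 in^2
For equal Q, v ∝ 1/A, so v_ret/v_ext = A_cap/A_ann.

v_ret/v_ext ≈ 1.33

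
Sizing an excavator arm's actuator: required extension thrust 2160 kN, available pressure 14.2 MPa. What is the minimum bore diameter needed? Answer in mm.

Extension force acts on the full piston face: F = P × (π/4)D².
D = √(4F / (πP)) = √(4 × 2160 kN / (π × 14.2 MPa))

D ≈ 440 mm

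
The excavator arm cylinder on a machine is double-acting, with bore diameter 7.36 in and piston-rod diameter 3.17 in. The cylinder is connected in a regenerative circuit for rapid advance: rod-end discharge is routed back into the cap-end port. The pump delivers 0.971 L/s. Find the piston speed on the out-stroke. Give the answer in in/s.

v ≈ 7.51 in/s

In regeneration the rod-end outflow joins the pump flow into the cap end, so the net volume the pump must supply per unit advance equals the rod cross-section area.
Rod cross-section A_rod = π/4 × (3.17 in)² = 7.892 in^2
v = Q_pump / A_rod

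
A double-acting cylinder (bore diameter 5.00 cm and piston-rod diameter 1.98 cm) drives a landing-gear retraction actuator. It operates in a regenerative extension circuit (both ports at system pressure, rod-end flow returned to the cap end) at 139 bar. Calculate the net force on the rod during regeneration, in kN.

With equal pressure on both faces, forces on the annular region cancel; the net push is pressure × rod cross-section.
Rod cross-section A_rod = π/4 × (1.98 cm)² = 3.079 cm^2
F = P × A_rod

F ≈ 4.28 kN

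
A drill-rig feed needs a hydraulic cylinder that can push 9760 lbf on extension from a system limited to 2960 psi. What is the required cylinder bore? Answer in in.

D ≈ 2.05 in

Extension force acts on the full piston face: F = P × (π/4)D².
D = √(4F / (πP)) = √(4 × 9760 lbf / (π × 2960 psi))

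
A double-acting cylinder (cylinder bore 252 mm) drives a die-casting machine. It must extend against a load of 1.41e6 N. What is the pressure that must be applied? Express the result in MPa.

Cap-side area A_cap = π/4 × (252 mm)² = 49880 mm^2
P = F / A = 1.41e6 N / A

P ≈ 28.3 MPa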